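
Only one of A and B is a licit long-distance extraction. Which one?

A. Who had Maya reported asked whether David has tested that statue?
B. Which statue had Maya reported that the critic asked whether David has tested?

A

In B, the wh-phrase is extracted from inside a wh-island (introduced by "whether"), which blocks movement.
In A, the extraction path crosses only that-complement boundaries, which are transparent.
So A is grammatical.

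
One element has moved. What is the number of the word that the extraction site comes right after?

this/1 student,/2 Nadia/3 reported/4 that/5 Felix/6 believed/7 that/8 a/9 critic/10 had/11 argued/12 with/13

The displaced element is "this student" (word 2).
It is linked across 2 clause boundaries (that → that).
It functions as the object of the preposition "with" of "argued", so the gap sits immediately after word 13 ("with").
Base order: Nadia reported that Felix believed that a critic had argued with this student.

13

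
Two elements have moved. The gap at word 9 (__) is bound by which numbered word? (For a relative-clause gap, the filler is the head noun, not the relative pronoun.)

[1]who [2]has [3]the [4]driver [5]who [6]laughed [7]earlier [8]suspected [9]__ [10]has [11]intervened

The marked gap is the subject of "intervened".
Its filler is the fronted wh-phrase "who", at word 1.
(The other dependency links word 4 to a gap after word 5.)

1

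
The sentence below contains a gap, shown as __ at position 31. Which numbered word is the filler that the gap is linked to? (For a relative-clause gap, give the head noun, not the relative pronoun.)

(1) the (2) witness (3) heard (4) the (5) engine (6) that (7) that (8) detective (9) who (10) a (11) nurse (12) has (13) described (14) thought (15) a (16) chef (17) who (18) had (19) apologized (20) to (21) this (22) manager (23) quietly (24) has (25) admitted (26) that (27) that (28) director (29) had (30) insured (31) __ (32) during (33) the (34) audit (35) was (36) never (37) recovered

The gap at 31 is the object of "insured", inside a relative clause.
The relative pronoun is "that" (word 6); it is bound by the head noun immediately before it.
Its filler is the head noun "engine", at word 5.

5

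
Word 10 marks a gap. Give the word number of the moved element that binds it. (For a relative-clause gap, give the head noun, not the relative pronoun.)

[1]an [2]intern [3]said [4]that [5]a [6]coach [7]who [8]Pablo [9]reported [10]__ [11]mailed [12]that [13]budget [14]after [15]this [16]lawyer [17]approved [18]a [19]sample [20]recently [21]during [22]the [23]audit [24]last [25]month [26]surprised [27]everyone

6

The gap at 10 is the subject of "mailed", inside a relative clause.
The relative pronoun is "who" (word 7); it is bound by the head noun immediately before it.
Its filler is the head noun "coach", at word 6.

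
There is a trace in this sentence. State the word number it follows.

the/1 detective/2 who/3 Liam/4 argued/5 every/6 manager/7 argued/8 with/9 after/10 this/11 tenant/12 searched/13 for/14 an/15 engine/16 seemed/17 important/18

9

The displaced element is "the detective" (word 2).
It is linked across 1 clause boundary (Ø).
It functions as the object of the preposition "with" of "argued", so the gap sits immediately after word 9 ("with").
Base order: Liam argued every manager argued with the detective after this tenant searched for an engine.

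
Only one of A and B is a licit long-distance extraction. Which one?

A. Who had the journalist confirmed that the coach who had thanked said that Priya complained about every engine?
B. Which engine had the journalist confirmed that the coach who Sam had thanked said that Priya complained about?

B

In A, the wh-phrase is extracted from inside a complex-NP island (relative clause) (introduced by "who"), which blocks movement.
In B, the extraction path crosses only that-complement boundaries, which are transparent.
So B is grammatical.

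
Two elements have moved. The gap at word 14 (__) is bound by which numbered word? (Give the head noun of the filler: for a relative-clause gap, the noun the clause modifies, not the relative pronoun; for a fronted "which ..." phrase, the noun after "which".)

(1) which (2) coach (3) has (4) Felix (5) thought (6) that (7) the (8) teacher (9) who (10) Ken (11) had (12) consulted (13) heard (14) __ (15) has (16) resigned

The marked gap is the subject of "resigned".
Its filler is the fronted wh-phrase "which coach", at word 2.
(The other dependency links word 8 to a gap after word 12.)

2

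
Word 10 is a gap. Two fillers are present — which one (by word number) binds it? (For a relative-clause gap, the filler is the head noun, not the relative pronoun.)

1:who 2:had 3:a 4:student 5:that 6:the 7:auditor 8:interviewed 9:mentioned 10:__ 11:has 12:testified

1

The marked gap is the subject of "testified".
Its filler is the fronted wh-phrase "who", at word 1.
(The other dependency links word 4 to a gap after word 8.)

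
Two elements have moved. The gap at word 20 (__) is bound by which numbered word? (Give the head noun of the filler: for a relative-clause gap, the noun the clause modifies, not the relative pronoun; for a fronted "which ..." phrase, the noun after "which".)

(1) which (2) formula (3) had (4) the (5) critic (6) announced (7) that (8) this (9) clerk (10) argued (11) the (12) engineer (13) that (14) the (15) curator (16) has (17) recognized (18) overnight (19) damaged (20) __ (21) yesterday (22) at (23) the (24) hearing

2

The marked gap is the direct object of "damaged".
Its filler is the fronted wh-phrase "which formula", at word 2.
(The other dependency links word 12 to a gap after word 17.)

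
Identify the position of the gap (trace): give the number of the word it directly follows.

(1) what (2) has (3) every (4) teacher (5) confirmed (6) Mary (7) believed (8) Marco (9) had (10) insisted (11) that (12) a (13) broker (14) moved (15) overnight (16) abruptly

14

The displaced element is "what" (word 1).
It is linked across 3 clause boundaries (Ø → Ø → that).
It functions as the direct object of "moved", so the gap sits immediately after word 14 ("moved").
Base order: Every teacher has confirmed Mary believed Marco had insisted that a broker moved what overnight abruptly.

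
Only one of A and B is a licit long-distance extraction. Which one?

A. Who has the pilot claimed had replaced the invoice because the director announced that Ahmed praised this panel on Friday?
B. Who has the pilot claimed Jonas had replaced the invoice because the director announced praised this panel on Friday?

In B, the wh-phrase is extracted from inside an adjunct island (introduced by "because"), which blocks movement.
In A, the extraction path crosses only that-complement boundaries, which are transparent.
So A is grammatical.

A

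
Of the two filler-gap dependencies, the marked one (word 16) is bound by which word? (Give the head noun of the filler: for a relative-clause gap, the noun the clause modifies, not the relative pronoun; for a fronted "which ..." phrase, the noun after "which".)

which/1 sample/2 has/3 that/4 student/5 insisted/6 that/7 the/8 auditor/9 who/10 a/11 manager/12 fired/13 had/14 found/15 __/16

The marked gap is the direct object of "found".
Its filler is the fronted wh-phrase "which sample", at word 2.
(The other dependency links word 9 to a gap after word 13.)

2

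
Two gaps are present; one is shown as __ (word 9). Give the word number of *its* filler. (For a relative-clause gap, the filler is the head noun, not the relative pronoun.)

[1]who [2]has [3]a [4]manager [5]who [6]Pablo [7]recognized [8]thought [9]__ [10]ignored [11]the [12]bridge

1

The marked gap is the subject of "ignored".
Its filler is the fronted wh-phrase "who", at word 1.
(The other dependency links word 4 to a gap after word 7.)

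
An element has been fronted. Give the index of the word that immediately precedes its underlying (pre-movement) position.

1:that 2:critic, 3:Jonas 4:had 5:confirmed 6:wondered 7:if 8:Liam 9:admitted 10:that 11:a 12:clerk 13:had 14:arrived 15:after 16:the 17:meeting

The displaced element is "that critic" (word 2).
It is linked across 1 clause boundary (Ø).
It functions as the subject of "wondered", so the gap sits immediately after word 5 ("confirmed").
Base order: Jonas had confirmed that critic wondered if Liam admitted that a clerk had arrived after the meeting.

5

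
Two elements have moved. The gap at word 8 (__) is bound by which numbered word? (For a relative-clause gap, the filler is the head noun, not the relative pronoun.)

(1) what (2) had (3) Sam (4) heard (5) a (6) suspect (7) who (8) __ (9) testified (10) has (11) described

The marked gap is inside the relative clause, the subject of "testified".
Its filler is the head noun "suspect" (via "who"), at word 6.
(The other dependency links word 1 to a gap after word 11.)

6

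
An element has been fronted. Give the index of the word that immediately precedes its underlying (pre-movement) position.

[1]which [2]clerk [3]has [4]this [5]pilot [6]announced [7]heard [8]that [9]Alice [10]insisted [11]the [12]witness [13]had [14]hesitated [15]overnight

The displaced element is "which clerk" (word 2).
It is linked across 1 clause boundary (Ø).
It functions as the subject of "heard", so the gap sits immediately after word 6 ("announced").
Base order: This pilot has announced which clerk heard that Alice insisted the witness had hesitated overnight.

6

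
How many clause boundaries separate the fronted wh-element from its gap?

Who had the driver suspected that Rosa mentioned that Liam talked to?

"who" is extracted from the PP object of "talked".
Boundaries crossed, outermost first: [that], [that] — 2 in total.

2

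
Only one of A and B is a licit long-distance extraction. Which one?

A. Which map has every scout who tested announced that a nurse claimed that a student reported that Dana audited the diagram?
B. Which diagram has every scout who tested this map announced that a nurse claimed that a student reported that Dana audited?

B

In A, the wh-phrase is extracted from inside a complex-NP island (relative clause) (introduced by "who"), which blocks movement.
In B, the extraction path crosses only that-complement boundaries, which are transparent.
So B is grammatical.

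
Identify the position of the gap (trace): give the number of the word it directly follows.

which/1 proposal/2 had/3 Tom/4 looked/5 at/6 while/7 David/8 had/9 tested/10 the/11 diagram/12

The displaced element is "which proposal" (word 2).
It functions as the object of the preposition "at" of "looked", so the gap sits immediately after word 6 ("at").
Base order: Tom had looked at which proposal while David had tested the diagram.

6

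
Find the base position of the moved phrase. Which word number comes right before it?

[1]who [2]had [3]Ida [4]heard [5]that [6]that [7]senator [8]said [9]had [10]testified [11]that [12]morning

8

The displaced element is "who" (word 1).
It is linked across 2 clause boundaries (that → Ø).
It functions as the subject of "testified", so the gap sits immediately after word 8 ("said").
Base order: Ida had heard that that senator said that who had testified that morning.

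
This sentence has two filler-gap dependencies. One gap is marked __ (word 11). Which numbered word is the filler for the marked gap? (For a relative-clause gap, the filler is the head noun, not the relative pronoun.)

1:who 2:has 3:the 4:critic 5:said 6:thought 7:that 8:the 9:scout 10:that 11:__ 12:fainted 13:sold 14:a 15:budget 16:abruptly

The marked gap is inside the relative clause, the subject of "fainted".
Its filler is the head noun "scout" (via "that"), at word 9.
(The other dependency links word 1 to a gap after word 5.)

9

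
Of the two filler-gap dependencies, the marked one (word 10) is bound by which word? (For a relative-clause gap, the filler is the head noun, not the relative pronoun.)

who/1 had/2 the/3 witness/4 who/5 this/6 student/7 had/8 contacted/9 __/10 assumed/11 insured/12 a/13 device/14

4

The marked gap is inside the relative clause, the direct object of "contacted".
Its filler is the head noun "witness" (via "who"), at word 4.
(The other dependency links word 1 to a gap after word 11.)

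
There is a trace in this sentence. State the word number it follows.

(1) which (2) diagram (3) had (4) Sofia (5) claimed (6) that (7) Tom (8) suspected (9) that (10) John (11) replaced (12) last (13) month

11

The displaced element is "which diagram" (word 2).
It is linked across 2 clause boundaries (that → that).
It functions as the direct object of "replaced", so the gap sits immediately after word 11 ("replaced").
Base order: Sofia had claimed that Tom suspected that John replaced which diagram last month.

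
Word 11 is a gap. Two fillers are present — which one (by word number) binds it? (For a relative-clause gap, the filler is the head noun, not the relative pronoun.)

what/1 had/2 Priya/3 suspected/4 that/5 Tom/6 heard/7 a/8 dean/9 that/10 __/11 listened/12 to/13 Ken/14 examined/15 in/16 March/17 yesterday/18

9

The marked gap is inside the relative clause, the subject of "listened".
Its filler is the head noun "dean" (via "that"), at word 9.
(The other dependency links word 1 to a gap after word 15.)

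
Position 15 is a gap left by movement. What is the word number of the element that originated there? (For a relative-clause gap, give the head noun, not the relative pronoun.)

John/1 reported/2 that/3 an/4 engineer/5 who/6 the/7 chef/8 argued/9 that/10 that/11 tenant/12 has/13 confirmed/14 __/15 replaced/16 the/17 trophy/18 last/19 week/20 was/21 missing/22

5

The gap at 15 is the subject of "replaced", inside a relative clause.
The relative pronoun is "who" (word 6); it is bound by the head noun immediately before it.
Its filler is the head noun "engineer", at word 5.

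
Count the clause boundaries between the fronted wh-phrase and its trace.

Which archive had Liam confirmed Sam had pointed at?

"which archive" is extracted from the PP object of "pointed".
Boundaries crossed, outermost first: [Ø] — 1 in total.

1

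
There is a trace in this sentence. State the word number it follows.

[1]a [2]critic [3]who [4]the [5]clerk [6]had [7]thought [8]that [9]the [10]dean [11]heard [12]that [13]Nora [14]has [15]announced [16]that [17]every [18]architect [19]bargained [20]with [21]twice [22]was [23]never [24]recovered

20

The displaced element is "a critic" (word 2).
It is linked across 3 clause boundaries (that → that → that).
It functions as the object of the preposition "with" of "bargained", so the gap sits immediately after word 20 ("with").
Base order: The clerk had thought that the dean heard that Nora has announced that every architect bargained with a critic twice.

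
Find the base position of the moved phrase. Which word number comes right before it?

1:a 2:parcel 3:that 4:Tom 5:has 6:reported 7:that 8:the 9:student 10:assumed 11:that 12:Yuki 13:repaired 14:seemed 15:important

13

The displaced element is "a parcel" (word 2).
It is linked across 2 clause boundaries (that → that).
It functions as the direct object of "repaired", so the gap sits immediately after word 13 ("repaired").
Base order: Tom has reported that the student assumed that Yuki repaired a parcel.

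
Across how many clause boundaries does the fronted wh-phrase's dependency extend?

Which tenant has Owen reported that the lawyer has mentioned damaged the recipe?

2

"which tenant" is extracted from the subject of "damaged".
Boundaries crossed, outermost first: [that], [Ø] — 2 in total.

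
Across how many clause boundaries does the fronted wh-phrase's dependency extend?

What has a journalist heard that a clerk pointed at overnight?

"what" is extracted from the PP object of "pointed".
Boundaries crossed, outermost first: [that] — 1 in total.

1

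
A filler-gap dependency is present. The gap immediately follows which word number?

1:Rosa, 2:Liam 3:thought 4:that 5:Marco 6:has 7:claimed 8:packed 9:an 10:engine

7

The displaced element is "Rosa" (word 1).
It is linked across 2 clause boundaries (that → Ø).
It functions as the subject of "packed", so the gap sits immediately after word 7 ("claimed").
Base order: Liam thought that Marco has claimed that Rosa packed an engine.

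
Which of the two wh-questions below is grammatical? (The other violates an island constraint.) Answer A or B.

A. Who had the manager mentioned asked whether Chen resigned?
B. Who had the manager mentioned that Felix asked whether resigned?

In B, the wh-phrase is extracted from inside a wh-island (introduced by "whether"), which blocks movement.
In A, the extraction path crosses only that-complement boundaries, which are transparent.
So A is grammatical.

A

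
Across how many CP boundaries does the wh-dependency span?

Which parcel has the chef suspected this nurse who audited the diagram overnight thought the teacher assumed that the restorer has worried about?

"which parcel" is extracted from the PP object of "worried".
Boundaries crossed, outermost first: [Ø], [Ø], [that] — 3 in total.

3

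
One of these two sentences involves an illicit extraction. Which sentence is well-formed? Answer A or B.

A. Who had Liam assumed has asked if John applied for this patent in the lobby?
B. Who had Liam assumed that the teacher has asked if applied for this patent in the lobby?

A

In B, the wh-phrase is extracted from inside a wh-island (introduced by "if"), which blocks movement.
In A, the extraction path crosses only that-complement boundaries, which are transparent.
So A is grammatical.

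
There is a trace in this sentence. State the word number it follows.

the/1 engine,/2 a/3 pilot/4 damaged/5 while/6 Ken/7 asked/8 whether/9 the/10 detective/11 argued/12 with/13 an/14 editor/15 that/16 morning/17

The displaced element is "the engine" (word 2).
It functions as the direct object of "damaged", so the gap sits immediately after word 5 ("damaged").
Base order: A pilot damaged the engine while Ken asked whether the detective argued with an editor that morning.

5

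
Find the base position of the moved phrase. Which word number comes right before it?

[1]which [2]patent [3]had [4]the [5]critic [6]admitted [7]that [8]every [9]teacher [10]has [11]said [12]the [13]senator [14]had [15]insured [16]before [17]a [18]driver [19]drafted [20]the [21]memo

The displaced element is "which patent" (word 2).
It is linked across 2 clause boundaries (that → Ø).
It functions as the direct object of "insured", so the gap sits immediately after word 15 ("insured").
Base order: The critic had admitted that every teacher has said the senator had insured which patent before a driver drafted the memo.

15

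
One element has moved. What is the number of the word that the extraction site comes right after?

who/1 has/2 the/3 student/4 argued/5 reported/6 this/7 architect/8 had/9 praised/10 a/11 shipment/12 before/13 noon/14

The displaced element is "who" (word 1).
It is linked across 1 clause boundary (Ø).
It functions as the subject of "reported", so the gap sits immediately after word 5 ("argued").
Base order: The student has argued that who reported this architect had praised a shipment before noon.

5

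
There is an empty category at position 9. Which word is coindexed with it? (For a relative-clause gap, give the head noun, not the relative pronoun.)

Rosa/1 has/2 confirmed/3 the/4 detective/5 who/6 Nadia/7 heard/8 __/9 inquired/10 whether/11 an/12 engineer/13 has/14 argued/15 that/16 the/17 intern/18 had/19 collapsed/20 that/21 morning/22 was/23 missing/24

The gap at 9 is the subject of "inquired", inside a relative clause.
The relative pronoun is "who" (word 6); it is bound by the head noun immediately before it.
Its filler is the head noun "detective", at word 5.

5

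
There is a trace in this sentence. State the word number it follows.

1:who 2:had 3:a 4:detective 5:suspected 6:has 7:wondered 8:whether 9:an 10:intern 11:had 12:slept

5

The displaced element is "who" (word 1).
It is linked across 1 clause boundary (Ø).
It functions as the subject of "wondered", so the gap sits immediately after word 5 ("suspected").
Base order: A detective had suspected that who has wondered whether an intern had slept.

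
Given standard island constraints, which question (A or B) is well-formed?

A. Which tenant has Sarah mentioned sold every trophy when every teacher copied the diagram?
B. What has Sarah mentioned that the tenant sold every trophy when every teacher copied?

In B, the wh-phrase is extracted from inside an adjunct island (introduced by "when"), which blocks movement.
In A, the extraction path crosses only that-complement boundaries, which are transparent.
So A is grammatical.

A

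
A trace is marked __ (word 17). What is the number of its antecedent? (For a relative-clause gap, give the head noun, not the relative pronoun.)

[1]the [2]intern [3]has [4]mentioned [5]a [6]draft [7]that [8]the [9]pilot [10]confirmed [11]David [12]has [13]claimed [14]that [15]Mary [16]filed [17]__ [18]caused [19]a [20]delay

6

The gap at 17 is the object of "filed", inside a relative clause.
The relative pronoun is "that" (word 7); it is bound by the head noun immediately before it.
Its filler is the head noun "draft", at word 6.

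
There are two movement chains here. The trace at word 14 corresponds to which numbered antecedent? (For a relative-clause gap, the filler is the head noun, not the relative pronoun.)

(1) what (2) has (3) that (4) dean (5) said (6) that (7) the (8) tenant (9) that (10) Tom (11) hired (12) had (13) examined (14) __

The marked gap is the direct object of "examined".
Its filler is the fronted wh-phrase "what", at word 1.
(The other dependency links word 8 to a gap after word 11.)

1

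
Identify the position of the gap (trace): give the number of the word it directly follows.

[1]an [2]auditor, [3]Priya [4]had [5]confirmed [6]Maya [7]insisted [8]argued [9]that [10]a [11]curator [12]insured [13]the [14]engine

7

The displaced element is "an auditor" (word 2).
It is linked across 2 clause boundaries (Ø → Ø).
It functions as the subject of "argued", so the gap sits immediately after word 7 ("insisted").
Base order: Priya had confirmed Maya insisted that an auditor argued that a curator insured the engine.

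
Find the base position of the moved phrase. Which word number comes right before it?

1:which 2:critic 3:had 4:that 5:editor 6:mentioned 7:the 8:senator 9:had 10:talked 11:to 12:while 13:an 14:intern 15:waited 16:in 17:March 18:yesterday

11

The displaced element is "which critic" (word 2).
It is linked across 1 clause boundary (Ø).
It functions as the object of the preposition "to" of "talked", so the gap sits immediately after word 11 ("to").
Base order: That editor had mentioned the senator had talked to which critic while an intern waited in March yesterday.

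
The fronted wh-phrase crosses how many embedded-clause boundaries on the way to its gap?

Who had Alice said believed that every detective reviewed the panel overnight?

1

"who" is extracted from the subject of "believed".
Boundaries crossed, outermost first: [Ø] — 1 in total.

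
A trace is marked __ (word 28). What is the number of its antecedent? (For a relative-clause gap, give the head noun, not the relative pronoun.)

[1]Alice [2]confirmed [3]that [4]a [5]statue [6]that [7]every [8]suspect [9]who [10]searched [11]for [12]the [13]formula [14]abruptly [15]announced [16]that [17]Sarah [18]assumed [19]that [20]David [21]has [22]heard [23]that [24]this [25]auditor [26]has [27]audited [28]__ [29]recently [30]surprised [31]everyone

The gap at 28 is the object of "audited", inside a relative clause.
The relative pronoun is "that" (word 6); it is bound by the head noun immediately before it.
Its filler is the head noun "statue", at word 5.

5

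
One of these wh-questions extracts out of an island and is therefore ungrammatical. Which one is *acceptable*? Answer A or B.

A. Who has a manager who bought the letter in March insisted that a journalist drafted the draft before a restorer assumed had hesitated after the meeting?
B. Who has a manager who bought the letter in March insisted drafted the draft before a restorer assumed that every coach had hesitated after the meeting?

B

In A, the wh-phrase is extracted from inside an adjunct island (introduced by "before"), which blocks movement.
In B, the extraction path crosses only that-complement boundaries, which are transparent.
So B is grammatical.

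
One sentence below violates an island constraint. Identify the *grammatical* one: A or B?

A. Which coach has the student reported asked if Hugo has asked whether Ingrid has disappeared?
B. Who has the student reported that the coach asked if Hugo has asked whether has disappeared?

In B, the wh-phrase is extracted from inside a wh-island (introduced by "if"), which blocks movement.
In A, the extraction path crosses only that-complement boundaries, which are transparent.
So A is grammatical.

A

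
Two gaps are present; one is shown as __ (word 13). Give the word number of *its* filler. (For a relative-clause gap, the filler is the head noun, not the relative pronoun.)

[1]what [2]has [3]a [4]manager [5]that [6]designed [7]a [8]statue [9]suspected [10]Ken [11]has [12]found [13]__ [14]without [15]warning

The marked gap is the direct object of "found".
Its filler is the fronted wh-phrase "what", at word 1.
(The other dependency links word 4 to a gap after word 5.)

1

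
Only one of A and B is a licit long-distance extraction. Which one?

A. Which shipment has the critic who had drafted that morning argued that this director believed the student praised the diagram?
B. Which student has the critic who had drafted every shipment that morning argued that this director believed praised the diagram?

B

In A, the wh-phrase is extracted from inside a complex-NP island (relative clause) (introduced by "who"), which blocks movement.
In B, the extraction path crosses only that-complement boundaries, which are transparent.
So B is grammatical.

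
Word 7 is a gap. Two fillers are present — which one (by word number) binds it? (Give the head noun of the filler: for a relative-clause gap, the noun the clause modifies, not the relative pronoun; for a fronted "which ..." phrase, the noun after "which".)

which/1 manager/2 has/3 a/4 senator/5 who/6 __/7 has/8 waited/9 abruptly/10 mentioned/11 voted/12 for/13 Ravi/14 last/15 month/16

5

The marked gap is inside the relative clause, the subject of "waited".
Its filler is the head noun "senator" (via "who"), at word 5.
(The other dependency links word 2 to a gap after word 11.)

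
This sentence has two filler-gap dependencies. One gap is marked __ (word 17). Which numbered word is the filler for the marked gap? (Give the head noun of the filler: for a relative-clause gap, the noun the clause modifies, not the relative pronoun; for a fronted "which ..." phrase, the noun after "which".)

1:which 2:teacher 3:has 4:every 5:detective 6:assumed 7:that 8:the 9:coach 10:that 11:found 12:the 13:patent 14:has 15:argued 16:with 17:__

2

The marked gap is the object of the preposition "with" of "argued".
Its filler is the fronted wh-phrase "which teacher", at word 2.
(The other dependency links word 9 to a gap after word 10.)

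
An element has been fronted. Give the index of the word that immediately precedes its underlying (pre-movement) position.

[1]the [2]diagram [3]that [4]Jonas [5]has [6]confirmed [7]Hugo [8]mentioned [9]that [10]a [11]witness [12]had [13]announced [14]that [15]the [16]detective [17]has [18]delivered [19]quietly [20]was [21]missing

18

The displaced element is "the diagram" (word 2).
It is linked across 3 clause boundaries (Ø → that → that).
It functions as the direct object of "delivered", so the gap sits immediately after word 18 ("delivered").
Base order: Jonas has confirmed Hugo mentioned that a witness had announced that the detective has delivered the diagram quietly.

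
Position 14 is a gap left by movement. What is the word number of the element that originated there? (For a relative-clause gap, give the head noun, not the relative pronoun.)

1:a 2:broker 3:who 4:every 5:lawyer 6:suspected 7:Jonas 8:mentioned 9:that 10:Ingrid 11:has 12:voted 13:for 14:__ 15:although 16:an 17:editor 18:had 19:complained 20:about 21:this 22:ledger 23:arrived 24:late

2

The gap at 14 is the prepositional object of "voted", inside a relative clause.
The relative pronoun is "who" (word 3); it is bound by the head noun immediately before it.
Its filler is the head noun "broker", at word 2.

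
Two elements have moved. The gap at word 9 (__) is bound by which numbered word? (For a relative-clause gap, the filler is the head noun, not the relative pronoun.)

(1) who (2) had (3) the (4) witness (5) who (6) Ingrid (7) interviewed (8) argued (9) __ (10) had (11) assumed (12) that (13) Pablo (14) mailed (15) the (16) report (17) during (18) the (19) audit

1

The marked gap is the subject of "assumed".
Its filler is the fronted wh-phrase "who", at word 1.
(The other dependency links word 4 to a gap after word 7.)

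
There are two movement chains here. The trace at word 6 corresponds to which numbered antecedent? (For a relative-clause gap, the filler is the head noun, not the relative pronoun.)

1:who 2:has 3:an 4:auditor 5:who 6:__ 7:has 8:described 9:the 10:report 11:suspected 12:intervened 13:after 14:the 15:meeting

The marked gap is inside the relative clause, the subject of "described".
Its filler is the head noun "auditor" (via "who"), at word 4.
(The other dependency links word 1 to a gap after word 11.)

4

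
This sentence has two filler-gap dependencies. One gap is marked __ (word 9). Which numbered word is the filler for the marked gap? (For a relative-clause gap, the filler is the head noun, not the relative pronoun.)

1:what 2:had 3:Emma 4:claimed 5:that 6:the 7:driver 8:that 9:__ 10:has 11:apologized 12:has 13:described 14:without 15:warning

7

The marked gap is inside the relative clause, the subject of "apologized".
Its filler is the head noun "driver" (via "that"), at word 7.
(The other dependency links word 1 to a gap after word 13.)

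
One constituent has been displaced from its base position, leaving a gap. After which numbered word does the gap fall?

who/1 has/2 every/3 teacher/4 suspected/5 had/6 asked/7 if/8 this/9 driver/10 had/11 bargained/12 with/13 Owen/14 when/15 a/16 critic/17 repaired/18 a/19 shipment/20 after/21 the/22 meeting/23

The displaced element is "who" (word 1).
It is linked across 1 clause boundary (Ø).
It functions as the subject of "asked", so the gap sits immediately after word 5 ("suspected").
Base order: Every teacher has suspected who had asked if this driver had bargained with Owen when a critic repaired a shipment after the meeting.

5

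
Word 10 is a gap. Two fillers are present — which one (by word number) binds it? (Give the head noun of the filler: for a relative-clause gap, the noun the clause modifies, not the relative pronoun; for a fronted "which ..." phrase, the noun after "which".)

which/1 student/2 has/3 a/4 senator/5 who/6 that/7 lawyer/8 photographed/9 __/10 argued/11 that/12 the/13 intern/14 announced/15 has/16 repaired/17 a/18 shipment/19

5

The marked gap is inside the relative clause, the direct object of "photographed".
Its filler is the head noun "senator" (via "who"), at word 5.
(The other dependency links word 2 to a gap after word 15.)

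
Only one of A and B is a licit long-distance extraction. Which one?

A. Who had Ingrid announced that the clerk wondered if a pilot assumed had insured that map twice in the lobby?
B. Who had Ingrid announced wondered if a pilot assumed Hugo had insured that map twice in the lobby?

In A, the wh-phrase is extracted from inside a wh-island (introduced by "if"), which blocks movement.
In B, the extraction path crosses only that-complement boundaries, which are transparent.
So B is grammatical.

B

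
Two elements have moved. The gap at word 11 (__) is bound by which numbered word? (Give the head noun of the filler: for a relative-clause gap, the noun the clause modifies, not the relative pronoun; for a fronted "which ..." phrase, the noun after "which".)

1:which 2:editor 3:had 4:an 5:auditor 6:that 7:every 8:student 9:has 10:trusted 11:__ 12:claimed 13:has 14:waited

5

The marked gap is inside the relative clause, the direct object of "trusted".
Its filler is the head noun "auditor" (via "that"), at word 5.
(The other dependency links word 2 to a gap after word 12.)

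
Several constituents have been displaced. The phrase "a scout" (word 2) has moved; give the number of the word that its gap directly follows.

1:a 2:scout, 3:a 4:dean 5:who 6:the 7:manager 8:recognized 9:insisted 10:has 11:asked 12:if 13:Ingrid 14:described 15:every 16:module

9

The displaced element is "a scout" (word 2).
It is linked across 1 clause boundary (Ø).
It functions as the subject of "asked", so the gap sits immediately after word 9 ("insisted").
Base order: A dean who the manager recognized insisted that a scout has asked if Ingrid described every module.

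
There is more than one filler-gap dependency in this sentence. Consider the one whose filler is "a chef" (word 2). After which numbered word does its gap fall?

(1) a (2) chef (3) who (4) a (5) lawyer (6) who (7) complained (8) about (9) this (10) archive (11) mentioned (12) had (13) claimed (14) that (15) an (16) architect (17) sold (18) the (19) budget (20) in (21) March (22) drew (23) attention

11

The displaced element is "a chef" (word 2).
It is linked across 1 clause boundary (Ø).
It functions as the subject of "claimed", so the gap sits immediately after word 11 ("mentioned").
Base order: A lawyer who complained about this archive mentioned that a chef had claimed that an architect sold the budget in March.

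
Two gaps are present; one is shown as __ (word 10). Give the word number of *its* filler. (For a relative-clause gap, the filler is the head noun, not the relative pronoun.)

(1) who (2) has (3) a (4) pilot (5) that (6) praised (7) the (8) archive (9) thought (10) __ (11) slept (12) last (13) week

The marked gap is the subject of "slept".
Its filler is the fronted wh-phrase "who", at word 1.
(The other dependency links word 4 to a gap after word 5.)

1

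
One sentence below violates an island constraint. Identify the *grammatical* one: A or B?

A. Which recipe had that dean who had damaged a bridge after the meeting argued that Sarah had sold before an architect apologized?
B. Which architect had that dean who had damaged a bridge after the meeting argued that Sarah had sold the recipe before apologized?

A

In B, the wh-phrase is extracted from inside an adjunct island (introduced by "before"), which blocks movement.
In A, the extraction path crosses only that-complement boundaries, which are transparent.
So A is grammatical.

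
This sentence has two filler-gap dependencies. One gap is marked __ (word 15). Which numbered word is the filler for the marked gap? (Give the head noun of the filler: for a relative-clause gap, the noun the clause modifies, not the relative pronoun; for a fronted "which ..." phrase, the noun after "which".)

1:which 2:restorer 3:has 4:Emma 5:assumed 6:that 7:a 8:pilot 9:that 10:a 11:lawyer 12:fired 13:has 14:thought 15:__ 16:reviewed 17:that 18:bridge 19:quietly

2

The marked gap is the subject of "reviewed".
Its filler is the fronted wh-phrase "which restorer", at word 2.
(The other dependency links word 8 to a gap after word 12.)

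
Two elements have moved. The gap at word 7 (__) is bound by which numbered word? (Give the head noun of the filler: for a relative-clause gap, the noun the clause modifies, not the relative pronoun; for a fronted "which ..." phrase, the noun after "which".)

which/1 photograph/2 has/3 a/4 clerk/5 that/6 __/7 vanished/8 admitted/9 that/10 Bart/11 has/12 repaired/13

5

The marked gap is inside the relative clause, the subject of "vanished".
Its filler is the head noun "clerk" (via "that"), at word 5.
(The other dependency links word 2 to a gap after word 13.)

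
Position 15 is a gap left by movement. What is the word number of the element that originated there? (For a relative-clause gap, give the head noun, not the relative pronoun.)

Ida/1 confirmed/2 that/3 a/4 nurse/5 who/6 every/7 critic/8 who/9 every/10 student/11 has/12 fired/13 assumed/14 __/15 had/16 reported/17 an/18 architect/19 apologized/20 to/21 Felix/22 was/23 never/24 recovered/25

5

The gap at 15 is the subject of "reported", inside a relative clause.
The relative pronoun is "who" (word 6); it is bound by the head noun immediately before it.
Its filler is the head noun "nurse", at word 5.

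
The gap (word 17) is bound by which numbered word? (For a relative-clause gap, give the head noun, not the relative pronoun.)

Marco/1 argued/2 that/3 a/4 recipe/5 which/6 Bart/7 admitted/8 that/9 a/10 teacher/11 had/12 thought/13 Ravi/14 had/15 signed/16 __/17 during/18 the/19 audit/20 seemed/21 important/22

The gap at 17 is the object of "signed", inside a relative clause.
The relative pronoun is "which" (word 6); it is bound by the head noun immediately before it.
Its filler is the head noun "recipe", at word 5.

5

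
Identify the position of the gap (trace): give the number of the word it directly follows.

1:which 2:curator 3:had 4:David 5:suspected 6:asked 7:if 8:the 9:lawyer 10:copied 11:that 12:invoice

The displaced element is "which curator" (word 2).
It is linked across 1 clause boundary (Ø).
It functions as the subject of "asked", so the gap sits immediately after word 5 ("suspected").
Base order: David had suspected that which curator asked if the lawyer copied that invoice.

5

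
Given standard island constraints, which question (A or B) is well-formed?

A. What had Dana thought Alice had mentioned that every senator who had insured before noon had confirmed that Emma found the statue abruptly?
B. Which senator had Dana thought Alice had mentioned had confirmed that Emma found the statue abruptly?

B

In A, the wh-phrase is extracted from inside a complex-NP island (relative clause) (introduced by "who"), which blocks movement.
In B, the extraction path crosses only that-complement boundaries, which are transparent.
So B is grammatical.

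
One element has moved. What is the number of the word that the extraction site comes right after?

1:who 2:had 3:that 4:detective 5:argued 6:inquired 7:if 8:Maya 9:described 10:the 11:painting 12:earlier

5

The displaced element is "who" (word 1).
It is linked across 1 clause boundary (Ø).
It functions as the subject of "inquired", so the gap sits immediately after word 5 ("argued").
Base order: That detective had argued that who inquired if Maya described the painting earlier.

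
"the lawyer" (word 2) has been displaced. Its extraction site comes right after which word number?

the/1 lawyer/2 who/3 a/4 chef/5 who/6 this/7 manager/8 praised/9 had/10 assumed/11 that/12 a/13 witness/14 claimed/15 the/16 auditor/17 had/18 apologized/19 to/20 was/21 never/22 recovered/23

20

The displaced element is "the lawyer" (word 2).
It is linked across 2 clause boundaries (that → Ø).
It functions as the object of the preposition "to" of "apologized", so the gap sits immediately after word 20 ("to").
Base order: A chef who this manager praised had assumed that a witness claimed the auditor had apologized to the lawyer.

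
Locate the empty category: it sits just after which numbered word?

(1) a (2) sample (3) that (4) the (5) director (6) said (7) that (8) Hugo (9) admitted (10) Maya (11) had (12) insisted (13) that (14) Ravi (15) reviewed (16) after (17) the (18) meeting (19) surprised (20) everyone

15

The displaced element is "a sample" (word 2).
It is linked across 3 clause boundaries (that → Ø → that).
It functions as the direct object of "reviewed", so the gap sits immediately after word 15 ("reviewed").
Base order: The director said that Hugo admitted Maya had insisted that Ravi reviewed a sample after the meeting.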